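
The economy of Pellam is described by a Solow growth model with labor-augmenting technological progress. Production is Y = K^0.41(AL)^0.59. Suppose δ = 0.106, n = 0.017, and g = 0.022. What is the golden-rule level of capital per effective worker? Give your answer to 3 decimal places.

k_gold ≈ 5.823

Break-even investment rate: n + g + δ = 0.017 + 0.022 + 0.106 = 0.145.
Maximizing c = f(k) − (n+g+δ)·k gives f'(k) = n+g+δ, i.e. 0.41·k^(0.41−1) = 0.145, so k_gold = (0.41/0.145)^(1/0.59) ≈ 5.8225.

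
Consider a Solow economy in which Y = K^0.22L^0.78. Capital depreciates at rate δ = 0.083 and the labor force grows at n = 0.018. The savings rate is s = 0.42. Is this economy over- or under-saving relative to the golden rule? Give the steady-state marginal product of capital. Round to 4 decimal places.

over-saving; MPK ≈ 0.0529

Capital per worker breaks even when investment replaces (n + δ)·k; here n + δ = 0.101.
Steady-state k*: s·k^0.22 = 0.101·k gives k* = (0.42/0.101)^(1/0.78) ≈ 6.2158.
MPK = 0.22·6.2158^(-0.78) ≈ 0.0529.
MPK < n+δ = 0.101, so the economy is dynamically inefficient (over-saving).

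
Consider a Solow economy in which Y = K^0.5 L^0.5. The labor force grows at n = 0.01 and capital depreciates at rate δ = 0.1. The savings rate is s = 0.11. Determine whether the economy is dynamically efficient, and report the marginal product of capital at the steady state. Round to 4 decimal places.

dynamically efficient; MPK ≈ 0.5000

n + δ = 0.01 + 0.1 = 0.11.
Steady-state k*: s·k^0.5 = 0.11·k gives k* = (0.11/0.11)^(1/0.5) ≈ 1.0000.
MPK = 0.5·1.0000^(-0.5) ≈ 0.5000.
MPK > n+δ = 0.11, so the economy is dynamically efficient (under-saving).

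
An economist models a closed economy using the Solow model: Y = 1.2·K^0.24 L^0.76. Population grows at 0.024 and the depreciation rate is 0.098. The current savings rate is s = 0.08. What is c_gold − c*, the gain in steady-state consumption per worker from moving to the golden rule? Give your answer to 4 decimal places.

Break-even investment rate: n + δ = 0.024 + 0.098 = 0.122.
Current steady state (s = 0.08): k* = (0.08·1.2/0.122)^(1/0.76) ≈ 0.7295, y* = 1.2·0.7295^0.24 ≈ 1.1125, c* = (1−0.08)·1.1125 ≈ 1.0235.
Golden rule sets MPK = n+δ: 0.24·1.2·k^(0.24−1) = 0.122, so k_gold = (0.24·1.2/0.122)^(1/0.76) ≈ 3.0962.
y_gold = 1.2·3.0962^0.24 ≈ 1.5739, c_gold = y_gold − 0.122·k_gold ≈ 1.1962.
Gain: Δc = 1.1962 − 1.0235 ≈ 0.1726.

Δc ≈ 0.1726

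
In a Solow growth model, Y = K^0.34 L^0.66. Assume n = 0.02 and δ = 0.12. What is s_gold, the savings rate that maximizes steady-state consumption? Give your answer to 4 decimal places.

Capital per worker breaks even when investment replaces (n + δ)·k; here n + δ = 0.14.
At the golden rule MPK = n+δ, and in any Cobb-Douglas steady state s = (n+δ)·k/y = MPK·k/y = capital's share 0.34.

s_gold = 0.3400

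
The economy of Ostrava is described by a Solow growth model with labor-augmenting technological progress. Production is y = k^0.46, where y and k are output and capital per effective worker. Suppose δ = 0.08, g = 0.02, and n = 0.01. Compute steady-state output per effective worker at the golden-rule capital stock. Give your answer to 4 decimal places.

y_gold ≈ 3.3831

Break-even investment rate: n + g + δ = 0.01 + 0.02 + 0.08 = 0.11.
At the golden rule the marginal product of capital equals n+g+δ: 0.46·k^(0.46−1) = 0.11. Solving, k_gold = (0.46/0.11)^(1/0.54) ≈ 14.1474.
Output: y_gold = k_gold^0.46 = 14.1474^0.46 ≈ 3.3831.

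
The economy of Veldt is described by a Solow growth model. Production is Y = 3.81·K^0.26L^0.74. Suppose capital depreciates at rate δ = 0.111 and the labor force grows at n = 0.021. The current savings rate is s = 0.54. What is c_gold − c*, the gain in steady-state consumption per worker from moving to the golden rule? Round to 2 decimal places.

Δc ≈ 1.12

Capital per worker breaks even when investment replaces (n + δ)·k; here n + δ = 0.132.
Current steady state (s = 0.54): k* = (0.54·3.81/0.132)^(1/0.74) ≈ 40.9089, y* = 3.81·40.9089^0.26 ≈ 9.9999, c* = (1−0.54)·9.9999 ≈ 4.6000.
At the golden rule the marginal product of capital equals n+δ: 0.26·3.81·k^(0.26−1) = 0.132. Solving, k_gold = (0.26·3.81/0.132)^(1/0.74) ≈ 15.2360.
y_gold = 3.81·15.2360^0.26 ≈ 7.7352, c_gold = y_gold − 0.132·k_gold ≈ 5.7240.
Gain: Δc = 5.7240 − 4.6000 ≈ 1.1241.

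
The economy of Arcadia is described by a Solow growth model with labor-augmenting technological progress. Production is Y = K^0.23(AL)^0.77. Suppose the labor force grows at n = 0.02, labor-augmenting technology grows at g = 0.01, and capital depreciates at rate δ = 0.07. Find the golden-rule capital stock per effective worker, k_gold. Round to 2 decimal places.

Break-even investment rate: n + g + δ = 0.02 + 0.01 + 0.07 = 0.1.
Setting f'(k) = n+g+δ gives 0.23·k^(0.23−1) = 0.1, hence k_gold = (0.23/0.1)^(1/0.77) ≈ 2.9497.

k_gold ≈ 2.95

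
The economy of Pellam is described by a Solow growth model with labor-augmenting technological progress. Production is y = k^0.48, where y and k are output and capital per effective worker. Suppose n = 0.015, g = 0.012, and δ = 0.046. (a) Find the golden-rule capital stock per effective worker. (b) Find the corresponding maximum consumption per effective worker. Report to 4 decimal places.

Break-even investment rate: n + g + δ = 0.015 + 0.012 + 0.046 = 0.073.
Golden rule sets MPK = n+g+δ: 0.48·k^(0.48−1) = 0.073, so k_gold = (0.48/0.073)^(1/0.52) ≈ 37.4042.
y_gold = 37.4042^0.48 ≈ 5.6885; c_gold = y_gold − 0.073·k_gold ≈ 2.9580.

(a) k_gold ≈ 37.4042; (b) c_gold ≈ 2.9580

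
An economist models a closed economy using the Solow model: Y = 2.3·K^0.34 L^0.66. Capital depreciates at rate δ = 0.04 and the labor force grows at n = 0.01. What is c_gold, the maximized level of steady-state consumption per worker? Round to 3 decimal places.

c_gold ≈ 6.259

The effective depreciation rate is n + δ = 0.01 + 0.04 = 0.05.
Golden rule sets MPK = n+δ: 0.34·2.3·k^(0.34−1) = 0.05, so k_gold = (0.34·2.3/0.05)^(1/0.66) ≈ 64.4837.
y_gold = 2.3·64.4837^0.34 ≈ 9.4829.
c_gold = y_gold − (n+δ)·k_gold = 9.4829 − 0.05·64.4837 ≈ 6.2587.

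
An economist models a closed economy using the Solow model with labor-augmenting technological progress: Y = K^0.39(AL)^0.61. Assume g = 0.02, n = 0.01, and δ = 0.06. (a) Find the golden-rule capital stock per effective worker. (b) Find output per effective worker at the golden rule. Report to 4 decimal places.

The effective depreciation rate is n + g + δ = 0.01 + 0.02 + 0.06 = 0.09.
Setting f'(k) = n+g+δ gives 0.39·k^(0.39−1) = 0.09, hence k_gold = (0.39/0.09)^(1/0.61) ≈ 11.0655.
y_gold = 11.0655^0.39 ≈ 2.5536.

(a) k_gold ≈ 11.0655; (b) y_gold ≈ 2.5536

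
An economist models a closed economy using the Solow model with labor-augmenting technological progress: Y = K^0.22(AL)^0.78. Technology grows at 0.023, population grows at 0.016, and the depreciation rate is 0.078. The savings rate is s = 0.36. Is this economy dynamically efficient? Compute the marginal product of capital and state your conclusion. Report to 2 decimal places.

The effective depreciation rate is n + g + δ = 0.016 + 0.023 + 0.078 = 0.117.
Steady-state k*: s·k^0.22 = 0.117·k gives k* = (0.36/0.117)^(1/0.78) ≈ 4.2246.
MPK = 0.22·4.2246^(-0.78) ≈ 0.0715.
MPK < n+g+δ = 0.117, so the economy is dynamically inefficient (over-saving).

dynamically inefficient; MPK ≈ 0.07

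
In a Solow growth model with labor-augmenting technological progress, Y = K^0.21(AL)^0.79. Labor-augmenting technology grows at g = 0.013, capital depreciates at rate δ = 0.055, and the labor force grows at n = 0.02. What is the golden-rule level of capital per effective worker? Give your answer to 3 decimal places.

Break-even investment rate: n + g + δ = 0.02 + 0.013 + 0.055 = 0.088.
Setting f'(k) = n+g+δ gives 0.21·k^(0.21−1) = 0.088, hence k_gold = (0.21/0.088)^(1/0.79) ≈ 3.0071.

k_gold ≈ 3.007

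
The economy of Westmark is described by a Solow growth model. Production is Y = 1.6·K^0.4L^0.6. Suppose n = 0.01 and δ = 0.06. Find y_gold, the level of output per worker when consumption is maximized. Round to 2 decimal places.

y_gold ≈ 7.00

n + δ = 0.01 + 0.06 = 0.07.
Maximizing c = f(k) − (n+δ)·k gives f'(k) = n+δ, i.e. 0.4·1.6·k^(0.4−1) = 0.07, so k_gold = (0.4·1.6/0.07)^(1/0.6) ≈ 39.9764.
Output: y_gold = 1.6·k_gold^0.4 = 1.6·39.9764^0.4 ≈ 6.9959.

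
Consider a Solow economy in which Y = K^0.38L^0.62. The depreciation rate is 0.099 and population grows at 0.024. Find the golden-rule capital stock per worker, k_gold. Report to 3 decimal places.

Capital per worker breaks even when investment replaces (n + δ)·k; here n + δ = 0.123.
Golden rule sets MPK = n+δ: 0.38·k^(0.38−1) = 0.123, so k_gold = (0.38/0.123)^(1/0.62) ≈ 6.1677.

k_gold ≈ 6.168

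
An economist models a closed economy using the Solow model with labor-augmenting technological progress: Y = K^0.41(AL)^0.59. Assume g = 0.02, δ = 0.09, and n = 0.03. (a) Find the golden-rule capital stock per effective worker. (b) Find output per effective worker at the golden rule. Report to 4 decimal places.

Capital per effective worker breaks even when investment replaces (n + g + δ)·k; here n + g + δ = 0.14.
Maximizing c = f(k) − (n+g+δ)·k gives f'(k) = n+g+δ, i.e. 0.41·k^(0.41−1) = 0.14, so k_gold = (0.41/0.14)^(1/0.59) ≈ 6.1793.
y_gold = 6.1793^0.41 ≈ 2.1100.

(a) k_gold ≈ 6.1793; (b) y_gold ≈ 2.1100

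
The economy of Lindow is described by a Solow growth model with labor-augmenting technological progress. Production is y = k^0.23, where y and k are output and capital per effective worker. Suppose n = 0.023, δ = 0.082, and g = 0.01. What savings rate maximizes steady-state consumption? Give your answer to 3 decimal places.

n + g + δ = 0.023 + 0.01 + 0.082 = 0.115.
At the golden rule MPK = n+g+δ, and in any Cobb-Douglas steady state s = (n+g+δ)·k/y = MPK·k/y = capital's share 0.23.

s_gold = 0.230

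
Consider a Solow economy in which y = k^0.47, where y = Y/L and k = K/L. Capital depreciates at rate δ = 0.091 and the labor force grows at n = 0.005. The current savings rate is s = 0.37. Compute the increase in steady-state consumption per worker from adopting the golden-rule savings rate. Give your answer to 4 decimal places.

Break-even investment rate: n + δ = 0.005 + 0.091 = 0.096.
Current steady state (s = 0.37): k* = (0.37/0.096)^(1/0.53) ≈ 12.7506, y* = 12.7506^0.47 ≈ 3.3083, c* = (1−0.37)·3.3083 ≈ 2.0842.
Maximizing c = f(k) − (n+δ)·k gives f'(k) = n+δ, i.e. 0.47·k^(0.47−1) = 0.096, so k_gold = (0.47/0.096)^(1/0.53) ≈ 20.0244.
y_gold = 20.0244^0.47 ≈ 4.0901, c_gold = y_gold − 0.096·k_gold ≈ 2.1677.
Gain: Δc = 2.1677 − 2.0842 ≈ 0.0835.

Δc ≈ 0.0835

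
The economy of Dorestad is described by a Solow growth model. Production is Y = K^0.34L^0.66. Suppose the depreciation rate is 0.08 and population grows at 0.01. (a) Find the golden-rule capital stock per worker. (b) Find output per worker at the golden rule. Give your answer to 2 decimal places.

The effective depreciation rate is n + δ = 0.01 + 0.08 = 0.09.
Golden rule sets MPK = n+δ: 0.34·k^(0.34−1) = 0.09, so k_gold = (0.34/0.09)^(1/0.66) ≈ 7.4920.
y_gold = 7.4920^0.34 ≈ 1.9832.

(a) k_gold ≈ 7.49; (b) y_gold ≈ 1.98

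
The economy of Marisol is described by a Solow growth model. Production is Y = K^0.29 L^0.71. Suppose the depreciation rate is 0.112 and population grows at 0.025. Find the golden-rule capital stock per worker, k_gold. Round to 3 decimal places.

Break-even investment rate: n + δ = 0.025 + 0.112 = 0.137.
Setting f'(k) = n+δ gives 0.29·k^(0.29−1) = 0.137, hence k_gold = (0.29/0.137)^(1/0.71) ≈ 2.8754.

k_gold ≈ 2.875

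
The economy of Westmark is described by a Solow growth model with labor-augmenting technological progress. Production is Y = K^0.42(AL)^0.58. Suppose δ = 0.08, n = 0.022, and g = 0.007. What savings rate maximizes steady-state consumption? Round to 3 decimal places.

s_gold = 0.420

n + g + δ = 0.022 + 0.007 + 0.08 = 0.109.
At the golden rule MPK = n+g+δ, and in any Cobb-Douglas steady state s = (n+g+δ)·k/y = MPK·k/y = capital's share 0.42.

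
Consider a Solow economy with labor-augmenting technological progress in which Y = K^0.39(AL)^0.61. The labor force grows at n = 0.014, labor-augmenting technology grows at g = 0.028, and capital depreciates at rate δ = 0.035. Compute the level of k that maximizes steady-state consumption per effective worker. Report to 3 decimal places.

k_gold ≈ 14.290

n + g + δ = 0.014 + 0.028 + 0.035 = 0.077.
Setting f'(k) = n+g+δ gives 0.39·k^(0.39−1) = 0.077, hence k_gold = (0.39/0.077)^(1/0.61) ≈ 14.2902.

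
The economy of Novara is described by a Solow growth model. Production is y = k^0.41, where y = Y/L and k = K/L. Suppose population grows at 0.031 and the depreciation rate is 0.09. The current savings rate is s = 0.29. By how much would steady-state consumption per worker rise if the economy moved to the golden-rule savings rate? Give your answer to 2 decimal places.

The effective depreciation rate is n + δ = 0.031 + 0.09 = 0.121.
Current steady state (s = 0.29): k* = (0.29/0.121)^(1/0.59) ≈ 4.3996, y* = 4.3996^0.41 ≈ 1.8357, c* = (1−0.29)·1.8357 ≈ 1.3033.
At the golden rule the marginal product of capital equals n+δ: 0.41·k^(0.41−1) = 0.121. Solving, k_gold = (0.41/0.121)^(1/0.59) ≈ 7.9123.
y_gold = 7.9123^0.41 ≈ 2.3351, c_gold = y_gold − 0.121·k_gold ≈ 1.3777.
Gain: Δc = 1.3777 − 1.3033 ≈ 0.0744.

Δc ≈ 0.07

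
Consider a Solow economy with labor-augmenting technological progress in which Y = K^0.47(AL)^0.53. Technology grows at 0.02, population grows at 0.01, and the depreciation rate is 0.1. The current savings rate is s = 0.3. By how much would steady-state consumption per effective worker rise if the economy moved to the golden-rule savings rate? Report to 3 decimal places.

Δc ≈ 0.187

The effective depreciation rate is n + g + δ = 0.01 + 0.02 + 0.1 = 0.13.
Current steady state (s = 0.3): k* = (0.3/0.13)^(1/0.53) ≈ 4.8444, y* = 4.8444^0.47 ≈ 2.0992, c* = (1−0.3)·2.0992 ≈ 1.4695.
Maximizing c = f(k) − (n+g+δ)·k gives f'(k) = n+g+δ, i.e. 0.47·k^(0.47−1) = 0.13, so k_gold = (0.47/0.13)^(1/0.53) ≈ 11.3011.
y_gold = 11.3011^0.47 ≈ 3.1258, c_gold = y_gold − 0.13·k_gold ≈ 1.6567.
Gain: Δc = 1.6567 − 1.4695 ≈ 0.1872.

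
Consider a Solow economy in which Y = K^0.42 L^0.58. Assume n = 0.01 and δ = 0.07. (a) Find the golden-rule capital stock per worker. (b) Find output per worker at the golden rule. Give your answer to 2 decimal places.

(a) k_gold ≈ 17.44; (b) y_gold ≈ 3.32

Capital per worker breaks even when investment replaces (n + δ)·k; here n + δ = 0.08.
Golden rule sets MPK = n+δ: 0.42·k^(0.42−1) = 0.08, so k_gold = (0.42/0.08)^(1/0.58) ≈ 17.4443.
y_gold = 17.4443^0.42 ≈ 3.3227.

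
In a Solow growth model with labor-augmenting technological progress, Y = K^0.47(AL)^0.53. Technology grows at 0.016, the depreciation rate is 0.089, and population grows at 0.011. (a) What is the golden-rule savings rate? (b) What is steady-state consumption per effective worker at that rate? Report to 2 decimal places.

n + g + δ = 0.011 + 0.016 + 0.089 = 0.116.
For Cobb-Douglas, s_gold equals capital's share: s_gold = 0.47.
Setting f'(k) = n+g+δ gives 0.47·k^(0.47−1) = 0.116, hence k_gold = (0.47/0.116)^(1/0.53) ≈ 14.0117.
y_gold = 14.0117^0.47 ≈ 3.4582; c_gold = (1−0.47)·y_gold ≈ 1.8328.

(a) s_gold = 0.47; (b) c_gold ≈ 1.83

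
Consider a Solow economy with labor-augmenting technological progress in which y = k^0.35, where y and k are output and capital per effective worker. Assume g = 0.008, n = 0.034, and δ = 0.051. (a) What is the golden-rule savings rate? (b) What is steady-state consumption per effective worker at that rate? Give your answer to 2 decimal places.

(a) s_gold = 0.35; (b) c_gold ≈ 1.33

Capital per effective worker breaks even when investment replaces (n + g + δ)·k; here n + g + δ = 0.093.
For Cobb-Douglas, s_gold equals capital's share: s_gold = 0.35.
Golden rule sets MPK = n+g+δ: 0.35·k^(0.35−1) = 0.093, so k_gold = (0.35/0.093)^(1/0.65) ≈ 7.6827.
y_gold = 7.6827^0.35 ≈ 2.0414; c_gold = (1−0.35)·y_gold ≈ 1.3269.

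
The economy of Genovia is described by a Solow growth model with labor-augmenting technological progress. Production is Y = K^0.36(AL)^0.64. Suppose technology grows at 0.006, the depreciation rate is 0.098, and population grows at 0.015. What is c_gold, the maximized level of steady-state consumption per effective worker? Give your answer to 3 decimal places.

n + g + δ = 0.015 + 0.006 + 0.098 = 0.119.
Maximizing c = f(k) − (n+g+δ)·k gives f'(k) = n+g+δ, i.e. 0.36·k^(0.36−1) = 0.119, so k_gold = (0.36/0.119)^(1/0.64) ≈ 5.6387.
y_gold = 5.6387^0.36 ≈ 1.8639.
c_gold = y_gold − (n+g+δ)·k_gold = 1.8639 − 0.119·5.6387 ≈ 1.1929.

c_gold ≈ 1.193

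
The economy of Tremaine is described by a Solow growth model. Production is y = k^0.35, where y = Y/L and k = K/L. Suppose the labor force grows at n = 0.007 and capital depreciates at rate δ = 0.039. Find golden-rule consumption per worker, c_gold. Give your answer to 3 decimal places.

c_gold ≈ 1.938

The effective depreciation rate is n + δ = 0.007 + 0.039 = 0.046.
Setting f'(k) = n+δ gives 0.35·k^(0.35−1) = 0.046, hence k_gold = (0.35/0.046)^(1/0.65) ≈ 22.6914.
y_gold = 22.6914^0.35 ≈ 2.9823.
c_gold = y_gold − (n+δ)·k_gold = 2.9823 − 0.046·22.6914 ≈ 1.9385.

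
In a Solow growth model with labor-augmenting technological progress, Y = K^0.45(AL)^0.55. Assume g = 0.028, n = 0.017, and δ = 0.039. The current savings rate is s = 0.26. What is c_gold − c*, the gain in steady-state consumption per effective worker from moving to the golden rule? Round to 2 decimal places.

n + g + δ = 0.017 + 0.028 + 0.039 = 0.084.
Current steady state (s = 0.26): k* = (0.26/0.084)^(1/0.55) ≈ 7.8014, y* = 7.8014^0.45 ≈ 2.5204, c* = (1−0.26)·2.5204 ≈ 1.8651.
Maximizing c = f(k) − (n+g+δ)·k gives f'(k) = n+g+δ, i.e. 0.45·k^(0.45−1) = 0.084, so k_gold = (0.45/0.084)^(1/0.55) ≈ 21.1511.
y_gold = 21.1511^0.45 ≈ 3.9482, c_gold = y_gold − 0.084·k_gold ≈ 2.1715.
Gain: Δc = 2.1715 − 1.8651 ≈ 0.3064.

Δc ≈ 0.31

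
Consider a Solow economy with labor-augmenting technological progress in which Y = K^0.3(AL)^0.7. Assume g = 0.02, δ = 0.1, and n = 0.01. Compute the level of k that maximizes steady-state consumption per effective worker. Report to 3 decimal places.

Break-even investment rate: n + g + δ = 0.01 + 0.02 + 0.1 = 0.13.
Setting f'(k) = n+g+δ gives 0.3·k^(0.3−1) = 0.13, hence k_gold = (0.3/0.13)^(1/0.7) ≈ 3.3024.

k_gold ≈ 3.302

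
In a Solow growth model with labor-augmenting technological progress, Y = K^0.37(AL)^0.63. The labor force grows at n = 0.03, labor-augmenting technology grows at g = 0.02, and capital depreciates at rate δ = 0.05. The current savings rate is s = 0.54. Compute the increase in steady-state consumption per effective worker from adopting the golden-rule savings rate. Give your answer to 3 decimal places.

Break-even investment rate: n + g + δ = 0.03 + 0.02 + 0.05 = 0.1.
Current steady state (s = 0.54): k* = (0.54/0.1)^(1/0.63) ≈ 14.5388, y* = 14.5388^0.37 ≈ 2.6924, c* = (1−0.54)·2.6924 ≈ 1.2385.
Maximizing c = f(k) − (n+g+δ)·k gives f'(k) = n+g+δ, i.e. 0.37·k^(0.37−1) = 0.1, so k_gold = (0.37/0.1)^(1/0.63) ≈ 7.9782.
y_gold = 7.9782^0.37 ≈ 2.1563, c_gold = y_gold − 0.1·k_gold ≈ 1.3585.
Gain: Δc = 1.3585 − 1.2385 ≈ 0.1200.

Δc ≈ 0.120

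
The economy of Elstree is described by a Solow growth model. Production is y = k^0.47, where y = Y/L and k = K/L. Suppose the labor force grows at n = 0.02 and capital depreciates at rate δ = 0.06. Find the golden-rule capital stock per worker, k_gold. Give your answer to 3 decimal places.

k_gold ≈ 28.246

The effective depreciation rate is n + δ = 0.02 + 0.06 = 0.08.
Setting f'(k) = n+δ gives 0.47·k^(0.47−1) = 0.08, hence k_gold = (0.47/0.08)^(1/0.53) ≈ 28.2461.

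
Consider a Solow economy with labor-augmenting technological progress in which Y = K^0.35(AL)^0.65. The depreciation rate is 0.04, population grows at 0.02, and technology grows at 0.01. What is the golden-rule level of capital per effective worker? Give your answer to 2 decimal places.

n + g + δ = 0.02 + 0.01 + 0.04 = 0.07.
Setting f'(k) = n+g+δ gives 0.35·k^(0.35−1) = 0.07, hence k_gold = (0.35/0.07)^(1/0.65) ≈ 11.8943.

k_gold ≈ 11.89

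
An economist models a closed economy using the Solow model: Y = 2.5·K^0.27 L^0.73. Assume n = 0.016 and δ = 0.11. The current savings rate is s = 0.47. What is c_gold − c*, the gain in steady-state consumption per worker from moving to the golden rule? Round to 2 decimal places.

Δc ≈ 0.37

n + δ = 0.016 + 0.11 = 0.126.
Current steady state (s = 0.47): k* = (0.47·2.5/0.126)^(1/0.73) ≈ 21.2967, y* = 2.5·21.2967^0.27 ≈ 5.7093, c* = (1−0.47)·5.7093 ≈ 3.0259.
Maximizing c = f(k) − (n+δ)·k gives f'(k) = n+δ, i.e. 0.27·2.5·k^(0.27−1) = 0.126, so k_gold = (0.27·2.5/0.126)^(1/0.73) ≈ 9.9664.
y_gold = 2.5·9.9664^0.27 ≈ 4.6510, c_gold = y_gold − 0.126·k_gold ≈ 3.3952.
Gain: Δc = 3.3952 − 3.0259 ≈ 0.3693.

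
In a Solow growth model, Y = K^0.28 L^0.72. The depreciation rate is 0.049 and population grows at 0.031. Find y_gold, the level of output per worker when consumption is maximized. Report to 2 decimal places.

Break-even investment rate: n + δ = 0.031 + 0.049 = 0.08.
At the golden rule the marginal product of capital equals n+δ: 0.28·k^(0.28−1) = 0.08. Solving, k_gold = (0.28/0.08)^(1/0.72) ≈ 5.6971.
Output: y_gold = k_gold^0.28 = 5.6971^0.28 ≈ 1.6277.

y_gold ≈ 1.63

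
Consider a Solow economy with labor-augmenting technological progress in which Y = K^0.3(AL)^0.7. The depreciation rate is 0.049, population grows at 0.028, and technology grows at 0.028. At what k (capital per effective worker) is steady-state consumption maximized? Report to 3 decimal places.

Capital per effective worker breaks even when investment replaces (n + g + δ)·k; here n + g + δ = 0.105.
Golden rule sets MPK = n+g+δ: 0.3·k^(0.3−1) = 0.105, so k_gold = (0.3/0.105)^(1/0.7) ≈ 4.4806.

k_gold ≈ 4.481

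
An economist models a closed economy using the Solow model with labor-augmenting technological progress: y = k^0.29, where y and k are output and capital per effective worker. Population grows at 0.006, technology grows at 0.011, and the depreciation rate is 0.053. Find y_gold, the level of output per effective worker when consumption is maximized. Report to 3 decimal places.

Break-even investment rate: n + g + δ = 0.006 + 0.011 + 0.053 = 0.07.
Setting f'(k) = n+g+δ gives 0.29·k^(0.29−1) = 0.07, hence k_gold = (0.29/0.07)^(1/0.71) ≈ 7.4035.
Output: y_gold = k_gold^0.29 = 7.4035^0.29 ≈ 1.7870.

y_gold ≈ 1.787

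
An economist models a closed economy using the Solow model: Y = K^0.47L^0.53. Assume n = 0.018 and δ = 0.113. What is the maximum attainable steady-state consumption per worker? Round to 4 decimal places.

c_gold ≈ 1.6455

Capital per worker breaks even when investment replaces (n + δ)·k; here n + δ = 0.131.
At the golden rule the marginal product of capital equals n+δ: 0.47·k^(0.47−1) = 0.131. Solving, k_gold = (0.47/0.131)^(1/0.53) ≈ 11.1389.
y_gold = 11.1389^0.47 ≈ 3.1047.
c_gold = y_gold − (n+δ)·k_gold = 3.1047 − 0.131·11.1389 ≈ 1.6455.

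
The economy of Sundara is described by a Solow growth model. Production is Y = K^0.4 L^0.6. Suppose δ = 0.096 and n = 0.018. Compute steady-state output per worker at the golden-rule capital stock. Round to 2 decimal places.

y_gold ≈ 2.31

The effective depreciation rate is n + δ = 0.018 + 0.096 = 0.114.
Maximizing c = f(k) − (n+δ)·k gives f'(k) = n+δ, i.e. 0.4·k^(0.4−1) = 0.114, so k_gold = (0.4/0.114)^(1/0.6) ≈ 8.1020.
Output: y_gold = k_gold^0.4 = 8.1020^0.4 ≈ 2.3091.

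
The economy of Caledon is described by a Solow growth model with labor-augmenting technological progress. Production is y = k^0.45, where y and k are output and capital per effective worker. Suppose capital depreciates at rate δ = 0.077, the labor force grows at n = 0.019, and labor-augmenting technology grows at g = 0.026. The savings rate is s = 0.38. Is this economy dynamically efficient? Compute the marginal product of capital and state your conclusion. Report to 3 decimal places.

dynamically efficient; MPK ≈ 0.144

The effective depreciation rate is n + g + δ = 0.019 + 0.026 + 0.077 = 0.122.
Steady-state k*: s·k^0.45 = 0.122·k gives k* = (0.38/0.122)^(1/0.55) ≈ 7.8910.
MPK = 0.45·7.8910^(-0.55) ≈ 0.1445.
MPK > n+g+δ = 0.122, so the economy is dynamically efficient (under-saving).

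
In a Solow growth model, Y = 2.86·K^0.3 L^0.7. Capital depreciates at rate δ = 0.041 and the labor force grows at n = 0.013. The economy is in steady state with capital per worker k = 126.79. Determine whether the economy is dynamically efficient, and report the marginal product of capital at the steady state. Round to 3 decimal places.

dynamically inefficient; MPK ≈ 0.029

Capital per worker breaks even when investment replaces (n + δ)·k; here n + δ = 0.054.
MPK = 0.3·2.86·k^(0.3−1) = 0.3·2.86·126.79^(-0.7) ≈ 0.0289.
MPK < 0.054, so the economy is dynamically inefficient (over-saving).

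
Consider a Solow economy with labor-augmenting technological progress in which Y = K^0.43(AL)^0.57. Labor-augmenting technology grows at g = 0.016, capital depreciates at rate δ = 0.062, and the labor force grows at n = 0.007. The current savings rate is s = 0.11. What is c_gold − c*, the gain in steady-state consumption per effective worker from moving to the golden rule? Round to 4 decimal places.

Δc ≈ 0.8553

The effective depreciation rate is n + g + δ = 0.007 + 0.016 + 0.062 = 0.085.
Current steady state (s = 0.11): k* = (0.11/0.085)^(1/0.57) ≈ 1.5720, y* = 1.5720^0.43 ≈ 1.2147, c* = (1−0.11)·1.2147 ≈ 1.0811.
Maximizing c = f(k) − (n+g+δ)·k gives f'(k) = n+g+δ, i.e. 0.43·k^(0.43−1) = 0.085, so k_gold = (0.43/0.085)^(1/0.57) ≈ 17.1860.
y_gold = 17.1860^0.43 ≈ 3.3972, c_gold = y_gold − 0.085·k_gold ≈ 1.9364.
Gain: Δc = 1.9364 − 1.0811 ≈ 0.8553.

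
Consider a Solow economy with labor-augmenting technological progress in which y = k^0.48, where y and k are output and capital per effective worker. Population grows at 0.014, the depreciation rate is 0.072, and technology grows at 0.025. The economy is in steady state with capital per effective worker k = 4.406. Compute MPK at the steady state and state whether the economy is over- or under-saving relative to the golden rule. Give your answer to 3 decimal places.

Capital per effective worker breaks even when investment replaces (n + g + δ)·k; here n + g + δ = 0.111.
MPK = 0.48·k^(0.48−1) = 0.48·4.406^(-0.52) ≈ 0.2220.
MPK > 0.111, so the economy is dynamically efficient (under-saving).

under-saving; MPK ≈ 0.222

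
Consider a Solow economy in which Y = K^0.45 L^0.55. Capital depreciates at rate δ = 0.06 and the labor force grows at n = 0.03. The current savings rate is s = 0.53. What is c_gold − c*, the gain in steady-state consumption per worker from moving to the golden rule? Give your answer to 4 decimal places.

Δc ≈ 0.0473

Capital per worker breaks even when investment replaces (n + δ)·k; here n + δ = 0.09.
Current steady state (s = 0.53): k* = (0.53/0.09)^(1/0.55) ≈ 25.1224, y* = 25.1224^0.45 ≈ 4.2661, c* = (1−0.53)·4.2661 ≈ 2.0050.
At the golden rule the marginal product of capital equals n+δ: 0.45·k^(0.45−1) = 0.09. Solving, k_gold = (0.45/0.09)^(1/0.55) ≈ 18.6575.
y_gold = 18.6575^0.45 ≈ 3.7315, c_gold = y_gold − 0.09·k_gold ≈ 2.0523.
Gain: Δc = 2.0523 − 2.0050 ≈ 0.0473.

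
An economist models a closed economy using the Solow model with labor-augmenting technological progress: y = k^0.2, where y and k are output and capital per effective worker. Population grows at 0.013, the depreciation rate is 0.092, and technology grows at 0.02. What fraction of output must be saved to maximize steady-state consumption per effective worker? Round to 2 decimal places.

Capital per effective worker breaks even when investment replaces (n + g + δ)·k; here n + g + δ = 0.125.
At the golden rule MPK = n+g+δ, and in any Cobb-Douglas steady state s = (n+g+δ)·k/y = MPK·k/y = capital's share 0.2.

s_gold = 0.20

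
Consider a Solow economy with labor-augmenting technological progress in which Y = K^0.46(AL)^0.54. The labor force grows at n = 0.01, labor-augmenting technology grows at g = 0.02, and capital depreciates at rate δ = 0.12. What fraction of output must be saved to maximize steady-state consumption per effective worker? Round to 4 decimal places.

The effective depreciation rate is n + g + δ = 0.01 + 0.02 + 0.12 = 0.15.
At the golden rule MPK = n+g+δ, and in any Cobb-Douglas steady state s = (n+g+δ)·k/y = MPK·k/y = capital's share 0.46.

s_gold = 0.4600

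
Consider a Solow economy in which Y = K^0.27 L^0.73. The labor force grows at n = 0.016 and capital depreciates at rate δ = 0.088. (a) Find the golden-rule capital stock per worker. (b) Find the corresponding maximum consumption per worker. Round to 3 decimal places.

n + δ = 0.016 + 0.088 = 0.104.
Maximizing c = f(k) − (n+δ)·k gives f'(k) = n+δ, i.e. 0.27·k^(0.27−1) = 0.104, so k_gold = (0.27/0.104)^(1/0.73) ≈ 3.6947.
y_gold = 3.6947^0.27 ≈ 1.4231; c_gold = y_gold − 0.104·k_gold ≈ 1.0389.

(a) k_gold ≈ 3.695; (b) c_gold ≈ 1.039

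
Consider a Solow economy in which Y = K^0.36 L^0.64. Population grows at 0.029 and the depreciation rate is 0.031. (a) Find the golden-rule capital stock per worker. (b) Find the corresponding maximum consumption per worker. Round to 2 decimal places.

(a) k_gold ≈ 16.44; (b) c_gold ≈ 1.75

Break-even investment rate: n + δ = 0.029 + 0.031 = 0.06.
Golden rule sets MPK = n+δ: 0.36·k^(0.36−1) = 0.06, so k_gold = (0.36/0.06)^(1/0.64) ≈ 16.4385.
y_gold = 16.4385^0.36 ≈ 2.7397; c_gold = y_gold − 0.06·k_gold ≈ 1.7534.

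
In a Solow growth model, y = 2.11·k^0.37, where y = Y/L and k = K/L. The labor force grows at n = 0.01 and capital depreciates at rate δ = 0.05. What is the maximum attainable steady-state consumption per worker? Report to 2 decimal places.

c_gold ≈ 6.00

The effective depreciation rate is n + δ = 0.01 + 0.05 = 0.06.
Maximizing c = f(k) − (n+δ)·k gives f'(k) = n+δ, i.e. 0.37·2.11·k^(0.37−1) = 0.06, so k_gold = (0.37·2.11/0.06)^(1/0.63) ≈ 58.7195.
y_gold = 2.11·58.7195^0.37 ≈ 9.5221.
c_gold = y_gold − (n+δ)·k_gold = 9.5221 − 0.06·58.7195 ≈ 5.9989.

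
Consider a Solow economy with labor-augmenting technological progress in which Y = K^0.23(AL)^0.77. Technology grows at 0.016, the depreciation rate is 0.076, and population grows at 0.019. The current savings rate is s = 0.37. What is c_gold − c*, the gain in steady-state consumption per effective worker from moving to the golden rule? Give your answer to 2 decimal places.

Δc ≈ 0.05

The effective depreciation rate is n + g + δ = 0.019 + 0.016 + 0.076 = 0.111.
Current steady state (s = 0.37): k* = (0.37/0.111)^(1/0.77) ≈ 4.7760, y* = 4.7760^0.23 ≈ 1.4328, c* = (1−0.37)·1.4328 ≈ 0.9027.
Golden rule sets MPK = n+g+δ: 0.23·k^(0.23−1) = 0.111, so k_gold = (0.23/0.111)^(1/0.77) ≈ 2.5758.
y_gold = 2.5758^0.23 ≈ 1.2431, c_gold = y_gold − 0.111·k_gold ≈ 0.9572.
Gain: Δc = 0.9572 − 0.9027 ≈ 0.0545.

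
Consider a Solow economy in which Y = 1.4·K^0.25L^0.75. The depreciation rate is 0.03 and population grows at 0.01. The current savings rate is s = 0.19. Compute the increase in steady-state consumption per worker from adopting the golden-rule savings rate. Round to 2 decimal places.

Δc ≈ 0.03

The effective depreciation rate is n + δ = 0.01 + 0.03 = 0.04.
Current steady state (s = 0.19): k* = (0.19·1.4/0.04)^(1/0.75) ≈ 12.5053, y* = 1.4·12.5053^0.25 ≈ 2.6327, c* = (1−0.19)·2.6327 ≈ 2.1325.
At the golden rule the marginal product of capital equals n+δ: 0.25·1.4·k^(0.25−1) = 0.04. Solving, k_gold = (0.25·1.4/0.04)^(1/0.75) ≈ 18.0306.
y_gold = 1.4·18.0306^0.25 ≈ 2.8849, c_gold = y_gold − 0.04·k_gold ≈ 2.1637.
Gain: Δc = 2.1637 − 2.1325 ≈ 0.0312.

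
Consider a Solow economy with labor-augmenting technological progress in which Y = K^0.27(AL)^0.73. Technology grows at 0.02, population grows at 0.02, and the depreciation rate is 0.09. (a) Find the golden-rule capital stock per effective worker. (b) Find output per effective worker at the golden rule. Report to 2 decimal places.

n + g + δ = 0.02 + 0.02 + 0.09 = 0.13.
Setting f'(k) = n+g+δ gives 0.27·k^(0.27−1) = 0.13, hence k_gold = (0.27/0.13)^(1/0.73) ≈ 2.7216.
y_gold = 2.7216^0.27 ≈ 1.3104.

(a) k_gold ≈ 2.72; (b) y_gold ≈ 1.31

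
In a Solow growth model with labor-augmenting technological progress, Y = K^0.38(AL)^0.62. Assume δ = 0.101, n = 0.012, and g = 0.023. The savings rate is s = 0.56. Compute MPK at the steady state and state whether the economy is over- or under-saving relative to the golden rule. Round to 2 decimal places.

over-saving; MPK ≈ 0.09

The effective depreciation rate is n + g + δ = 0.012 + 0.023 + 0.101 = 0.136.
Steady-state k*: s·k^0.38 = 0.136·k gives k* = (0.56/0.136)^(1/0.62) ≈ 9.8032.
MPK = 0.38·9.8032^(-0.62) ≈ 0.0923.
MPK < n+g+δ = 0.136, so the economy is dynamically inefficient (over-saving).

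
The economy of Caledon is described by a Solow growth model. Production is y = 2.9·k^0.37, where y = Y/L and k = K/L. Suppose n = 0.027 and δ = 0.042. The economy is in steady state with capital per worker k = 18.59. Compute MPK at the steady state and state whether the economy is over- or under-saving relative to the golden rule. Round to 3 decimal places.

under-saving; MPK ≈ 0.170

Break-even investment rate: n + δ = 0.027 + 0.042 = 0.069.
MPK = 0.37·2.9·k^(0.37−1) = 0.37·2.9·18.59^(-0.63) ≈ 0.1702.
MPK > 0.069, so the economy is dynamically efficient (under-saving).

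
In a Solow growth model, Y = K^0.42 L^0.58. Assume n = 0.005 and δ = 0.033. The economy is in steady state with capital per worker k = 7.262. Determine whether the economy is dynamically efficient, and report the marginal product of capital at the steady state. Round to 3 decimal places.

dynamically efficient; MPK ≈ 0.133

The effective depreciation rate is n + δ = 0.005 + 0.033 = 0.038.
MPK = 0.42·k^(0.42−1) = 0.42·7.262^(-0.58) ≈ 0.1330.
MPK > 0.038, so the economy is dynamically efficient (under-saving).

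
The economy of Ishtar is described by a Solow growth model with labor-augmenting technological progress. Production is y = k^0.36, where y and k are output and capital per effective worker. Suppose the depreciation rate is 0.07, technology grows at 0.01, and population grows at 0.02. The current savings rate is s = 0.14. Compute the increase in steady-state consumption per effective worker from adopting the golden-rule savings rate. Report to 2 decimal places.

Δc ≈ 0.28

Capital per effective worker breaks even when investment replaces (n + g + δ)·k; here n + g + δ = 0.1.
Current steady state (s = 0.14): k* = (0.14/0.1)^(1/0.64) ≈ 1.6917, y* = 1.6917^0.36 ≈ 1.2084, c* = (1−0.14)·1.2084 ≈ 1.0392.
Golden rule sets MPK = n+g+δ: 0.36·k^(0.36−1) = 0.1, so k_gold = (0.36/0.1)^(1/0.64) ≈ 7.3998.
y_gold = 7.3998^0.36 ≈ 2.0555, c_gold = y_gold − 0.1·k_gold ≈ 1.3155.
Gain: Δc = 1.3155 − 1.0392 ≈ 0.2763.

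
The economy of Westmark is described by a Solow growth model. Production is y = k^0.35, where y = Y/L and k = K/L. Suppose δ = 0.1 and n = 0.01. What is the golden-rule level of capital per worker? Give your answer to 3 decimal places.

Break-even investment rate: n + δ = 0.01 + 0.1 = 0.11.
Golden rule sets MPK = n+δ: 0.35·k^(0.35−1) = 0.11, so k_gold = (0.35/0.11)^(1/0.65) ≈ 5.9340.

k_gold ≈ 5.934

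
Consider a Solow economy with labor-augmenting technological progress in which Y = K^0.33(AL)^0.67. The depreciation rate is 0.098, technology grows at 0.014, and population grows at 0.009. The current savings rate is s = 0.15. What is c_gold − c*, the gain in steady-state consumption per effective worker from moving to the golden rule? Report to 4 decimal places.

Δc ≈ 0.1533

Capital per effective worker breaks even when investment replaces (n + g + δ)·k; here n + g + δ = 0.121.
Current steady state (s = 0.15): k* = (0.15/0.121)^(1/0.67) ≈ 1.3780, y* = 1.3780^0.33 ≈ 1.1116, c* = (1−0.15)·1.1116 ≈ 0.9449.
At the golden rule the marginal product of capital equals n+g+δ: 0.33·k^(0.33−1) = 0.121. Solving, k_gold = (0.33/0.121)^(1/0.67) ≈ 4.4703.
y_gold = 4.4703^0.33 ≈ 1.6391, c_gold = y_gold − 0.121·k_gold ≈ 1.0982.
Gain: Δc = 1.0982 − 0.9449 ≈ 0.1533.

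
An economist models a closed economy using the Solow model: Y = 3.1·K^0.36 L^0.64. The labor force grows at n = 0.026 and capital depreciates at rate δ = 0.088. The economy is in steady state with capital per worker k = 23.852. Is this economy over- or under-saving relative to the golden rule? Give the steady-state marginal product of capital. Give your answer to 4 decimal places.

under-saving; MPK ≈ 0.1466

Capital per worker breaks even when investment replaces (n + δ)·k; here n + δ = 0.114.
MPK = 0.36·3.1·k^(0.36−1) = 0.36·3.1·23.852^(-0.64) ≈ 0.1466.
MPK > 0.114, so the economy is dynamically efficient (under-saving).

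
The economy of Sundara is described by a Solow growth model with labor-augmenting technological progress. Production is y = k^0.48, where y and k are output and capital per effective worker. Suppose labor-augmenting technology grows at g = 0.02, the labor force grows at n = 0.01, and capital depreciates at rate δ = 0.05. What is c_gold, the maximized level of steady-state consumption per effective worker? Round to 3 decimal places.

The effective depreciation rate is n + g + δ = 0.01 + 0.02 + 0.05 = 0.08.
At the golden rule the marginal product of capital equals n+g+δ: 0.48·k^(0.48−1) = 0.08. Solving, k_gold = (0.48/0.08)^(1/0.52) ≈ 31.3650.
y_gold = 31.3650^0.48 ≈ 5.2275.
c_gold = y_gold − (n+g+δ)·k_gold = 5.2275 − 0.08·31.3650 ≈ 2.7183.

c_gold ≈ 2.718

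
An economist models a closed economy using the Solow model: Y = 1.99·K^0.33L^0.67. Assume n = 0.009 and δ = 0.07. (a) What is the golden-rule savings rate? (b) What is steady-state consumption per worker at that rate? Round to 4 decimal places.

(a) s_gold = 0.3300; (b) c_gold ≈ 3.7839

The effective depreciation rate is n + δ = 0.009 + 0.07 = 0.079.
For Cobb-Douglas, s_gold equals capital's share: s_gold = 0.33.
Setting f'(k) = n+δ gives 0.33·1.99·k^(0.33−1) = 0.079, hence k_gold = (0.33·1.99/0.079)^(1/0.67) ≈ 23.5910.
y_gold = 1.99·23.5910^0.33 ≈ 5.6475; c_gold = (1−0.33)·y_gold ≈ 3.7839.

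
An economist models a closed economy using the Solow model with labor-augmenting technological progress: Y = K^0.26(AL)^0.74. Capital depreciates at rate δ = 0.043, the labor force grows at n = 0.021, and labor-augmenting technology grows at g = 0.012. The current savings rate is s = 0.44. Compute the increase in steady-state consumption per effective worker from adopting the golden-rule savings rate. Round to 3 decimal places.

Δc ≈ 0.102

Break-even investment rate: n + g + δ = 0.021 + 0.012 + 0.043 = 0.076.
Current steady state (s = 0.44): k* = (0.44/0.076)^(1/0.74) ≈ 10.7298, y* = 10.7298^0.26 ≈ 1.8533, c* = (1−0.44)·1.8533 ≈ 1.0379.
At the golden rule the marginal product of capital equals n+g+δ: 0.26·k^(0.26−1) = 0.076. Solving, k_gold = (0.26/0.076)^(1/0.74) ≈ 5.2703.
y_gold = 5.2703^0.26 ≈ 1.5406, c_gold = y_gold − 0.076·k_gold ≈ 1.1400.
Gain: Δc = 1.1400 − 1.0379 ≈ 0.1021.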